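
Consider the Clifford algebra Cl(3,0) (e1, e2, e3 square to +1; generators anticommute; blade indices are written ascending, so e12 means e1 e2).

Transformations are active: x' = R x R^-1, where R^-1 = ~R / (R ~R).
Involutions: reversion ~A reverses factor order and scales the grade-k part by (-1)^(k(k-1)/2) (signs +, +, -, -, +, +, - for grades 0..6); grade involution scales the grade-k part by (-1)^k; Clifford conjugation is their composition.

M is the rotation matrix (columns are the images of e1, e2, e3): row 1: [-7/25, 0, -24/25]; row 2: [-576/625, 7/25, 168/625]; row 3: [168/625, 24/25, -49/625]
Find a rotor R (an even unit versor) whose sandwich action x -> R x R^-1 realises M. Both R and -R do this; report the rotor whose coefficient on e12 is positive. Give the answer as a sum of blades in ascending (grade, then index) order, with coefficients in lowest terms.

Method: write R = a + b12*e12 + b13*e13 + b23*e23 with a^2 + b12^2 + b13^2 + b23^2 = 1 (so R^-1 = ~R). Expanding the columns R e_j ~R gives tr M = 4a^2 - 1 and, from the antisymmetric part, M21 - M12 = -4a*b12, M13 - M31 = 4a*b13, M32 - M23 = -4a*b23.
Here tr M = -49/625, so a^2 = (1 + tr M)/4 = 144/625 and a = ±12/25. Taking a = 12/25: M21 - M12 = -576/625, M13 - M31 = -768/625, M32 - M23 = 432/625, giving b12 = 12/25, b13 = -16/25, b23 = -9/25, i.e. R = 12/25 + 12/25*e12 - 16/25*e13 - 9/25*e23.
Its e12 coefficient is already positive.
Answer: 12/25 + 12/25*e12 - 16/25*e13 - 9/25*e23. Key observation: the double cover Spin(3) -> SO(3) sends R and -R to the same matrix (trace -49/625 here), so the stated sign of the e12 coefficient is what selects one sheet.


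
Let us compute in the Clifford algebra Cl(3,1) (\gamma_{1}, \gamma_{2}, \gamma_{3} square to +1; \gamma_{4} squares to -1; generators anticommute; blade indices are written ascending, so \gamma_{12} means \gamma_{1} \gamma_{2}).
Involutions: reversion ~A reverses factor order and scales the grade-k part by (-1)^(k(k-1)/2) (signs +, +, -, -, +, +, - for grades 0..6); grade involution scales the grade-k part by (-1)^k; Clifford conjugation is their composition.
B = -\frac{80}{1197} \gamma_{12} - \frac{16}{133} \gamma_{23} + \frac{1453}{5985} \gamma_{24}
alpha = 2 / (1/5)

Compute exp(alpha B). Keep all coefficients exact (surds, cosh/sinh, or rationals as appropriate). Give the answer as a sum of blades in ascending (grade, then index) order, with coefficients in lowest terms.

B^2 term by term: the squares give (-\frac{80}{1197})^2*(\gamma_{12})^2 + (-\frac{16}{133})^2*(\gamma_{23})^2 + (\frac{1453}{5985})^2*(\gamma_{24})^2 = \frac{6400}{1432809}*(-1) + \frac{256}{17689}*(-1) + \frac{2111209}{35820225}*(+1) = \frac{1}{25} (each basis 2-blade squares to minus the product of its generators' squares); cross terms between blades sharing an index anticommute and cancel. So B^2 = \frac{1}{25}.
B^2 = \frac{1}{25} — a positive square means the series sums to a boost: l = \frac{1}{5}, alpha*l = 2, so exp(alpha B) = cosh(2) + (sinh(2)/(\frac{1}{5}))*B = \cosh{\left(2 \right)} + (5 \sinh{\left(2 \right)})*B.
Answer: \cosh{\left(2 \right)} - \frac{400 \sinh{\left(2 \right)}}{1197} \gamma_{12} - \frac{80 \sinh{\left(2 \right)}}{133} \gamma_{23} + \frac{1453 \sinh{\left(2 \right)}}{1197} \gamma_{24}


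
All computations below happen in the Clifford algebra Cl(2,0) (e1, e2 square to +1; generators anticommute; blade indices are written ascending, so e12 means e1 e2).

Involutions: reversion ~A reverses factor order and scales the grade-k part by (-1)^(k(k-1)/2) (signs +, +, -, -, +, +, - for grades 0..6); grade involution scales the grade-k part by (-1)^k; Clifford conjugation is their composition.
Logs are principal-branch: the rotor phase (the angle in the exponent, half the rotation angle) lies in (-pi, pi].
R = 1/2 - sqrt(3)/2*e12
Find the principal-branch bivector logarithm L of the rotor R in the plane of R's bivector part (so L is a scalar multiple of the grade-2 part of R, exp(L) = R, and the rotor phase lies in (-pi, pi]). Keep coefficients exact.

The scalar part of R is 1/2, so the principal-branch rotor phase is pinned; divide the bivector part by its sine to get the unit plane — L is the phase times that plane.
Concretely: cos(phase) = 1/2 gives phase = ±pi/3, and since phase/sin(phase) is even the sign is immaterial: L = (phase/sin(phase)) * <R>_2 = (2*sqrt(3)*pi/9) * <R>_2.
Answer: -pi/3*e12


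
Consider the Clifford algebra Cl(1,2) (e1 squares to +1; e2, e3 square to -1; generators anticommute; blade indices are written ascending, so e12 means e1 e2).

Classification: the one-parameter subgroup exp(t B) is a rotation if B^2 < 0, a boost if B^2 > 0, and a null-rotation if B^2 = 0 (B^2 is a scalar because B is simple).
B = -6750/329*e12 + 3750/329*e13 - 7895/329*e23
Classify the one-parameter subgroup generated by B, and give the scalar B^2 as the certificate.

B^2 term by term: the squares give (-6750/329)^2*(e12)^2 + (3750/329)^2*(e13)^2 + (-7895/329)^2*(e23)^2 = 45562500/108241*(+1) + 14062500/108241*(+1) + 62331025/108241*(-1) = -25 (each basis 2-blade squares to minus the product of its generators' squares); cross terms between blades sharing an index anticommute and cancel. So B^2 = -25.
Answer: rotation, certificate B^2 = -25. Certificate logic: -25 is a conjugation-invariant scalar, so its sign fixes rotation versus boost versus null-rotation outright.


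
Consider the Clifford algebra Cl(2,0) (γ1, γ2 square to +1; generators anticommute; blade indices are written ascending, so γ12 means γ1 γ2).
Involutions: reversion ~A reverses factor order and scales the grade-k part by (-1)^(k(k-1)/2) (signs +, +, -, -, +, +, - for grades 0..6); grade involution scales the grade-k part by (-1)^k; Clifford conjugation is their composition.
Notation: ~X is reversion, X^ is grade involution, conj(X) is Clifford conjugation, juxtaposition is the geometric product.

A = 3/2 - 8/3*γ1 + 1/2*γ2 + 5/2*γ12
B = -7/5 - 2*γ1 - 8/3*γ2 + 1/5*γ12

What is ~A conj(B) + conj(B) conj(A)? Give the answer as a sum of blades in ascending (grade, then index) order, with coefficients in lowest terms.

first term: -33/5 + 1/6*γ1 + 53/6*γ2 - 221/45*γ12
second term: 7/5 + 181/30*γ1 + 7/30*γ2 - 221/45*γ12
Answer: -26/5 + 31/5*γ1 + 136/15*γ2 - 442/45*γ12


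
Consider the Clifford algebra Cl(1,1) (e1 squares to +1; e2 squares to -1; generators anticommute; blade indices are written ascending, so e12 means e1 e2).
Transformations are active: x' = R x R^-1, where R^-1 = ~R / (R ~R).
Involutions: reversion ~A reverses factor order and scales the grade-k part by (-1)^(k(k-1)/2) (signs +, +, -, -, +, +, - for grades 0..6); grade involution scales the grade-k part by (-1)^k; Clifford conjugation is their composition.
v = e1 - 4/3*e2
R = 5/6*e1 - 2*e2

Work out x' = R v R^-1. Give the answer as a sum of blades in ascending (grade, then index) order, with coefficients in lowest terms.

~R = 5/6*e1 - 2*e2, and R ~R = -119/36, so R^-1 = ~R / (-119/36).
R v = -11/6 + 8/9*e12
Answer: -9/119*e1 - 316/357*e2


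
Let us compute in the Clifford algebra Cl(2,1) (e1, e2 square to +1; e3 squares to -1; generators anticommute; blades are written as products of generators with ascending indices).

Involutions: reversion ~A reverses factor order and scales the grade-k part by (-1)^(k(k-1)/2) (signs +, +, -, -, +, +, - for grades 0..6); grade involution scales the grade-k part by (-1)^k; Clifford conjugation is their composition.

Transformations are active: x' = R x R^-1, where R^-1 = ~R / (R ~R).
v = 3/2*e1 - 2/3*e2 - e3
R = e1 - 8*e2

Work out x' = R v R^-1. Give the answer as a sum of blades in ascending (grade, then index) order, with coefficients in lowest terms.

~R = e1 - 8*e2, and R ~R = 65, so R^-1 = ~R / (65).
R v = 41/6 + 34/3*e1 e2 - e1 e3 + 8*e2 e3
Answer: -503/390*e1 - 66/65*e2 + e3


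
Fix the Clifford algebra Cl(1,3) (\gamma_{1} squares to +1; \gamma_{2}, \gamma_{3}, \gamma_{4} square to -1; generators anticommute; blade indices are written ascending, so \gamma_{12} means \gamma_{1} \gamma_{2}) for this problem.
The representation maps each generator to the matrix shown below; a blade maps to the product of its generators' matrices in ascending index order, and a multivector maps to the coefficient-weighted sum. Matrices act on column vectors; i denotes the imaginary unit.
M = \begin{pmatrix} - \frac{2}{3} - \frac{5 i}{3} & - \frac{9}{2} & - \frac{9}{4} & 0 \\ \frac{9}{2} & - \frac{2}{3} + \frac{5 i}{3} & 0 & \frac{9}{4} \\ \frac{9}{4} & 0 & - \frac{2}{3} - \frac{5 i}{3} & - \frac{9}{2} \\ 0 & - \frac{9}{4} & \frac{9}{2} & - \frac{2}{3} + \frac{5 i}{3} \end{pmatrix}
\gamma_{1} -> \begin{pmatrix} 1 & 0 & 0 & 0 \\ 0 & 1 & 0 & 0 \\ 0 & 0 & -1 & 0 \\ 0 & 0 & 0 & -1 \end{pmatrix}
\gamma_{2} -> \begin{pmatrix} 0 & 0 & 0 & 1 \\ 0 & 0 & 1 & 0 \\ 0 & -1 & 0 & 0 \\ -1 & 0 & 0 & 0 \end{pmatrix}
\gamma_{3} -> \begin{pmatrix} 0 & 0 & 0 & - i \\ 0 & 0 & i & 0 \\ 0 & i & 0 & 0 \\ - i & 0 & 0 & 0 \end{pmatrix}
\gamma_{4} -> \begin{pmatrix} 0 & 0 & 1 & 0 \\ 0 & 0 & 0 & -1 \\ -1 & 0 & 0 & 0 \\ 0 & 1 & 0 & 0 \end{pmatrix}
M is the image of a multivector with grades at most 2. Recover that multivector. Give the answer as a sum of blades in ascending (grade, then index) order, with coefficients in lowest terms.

Method: the blade images are trace-orthogonal — tr(rho(e_A) rho(e_B)^-1) = 4 if A = B and 0 otherwise — and rho(e_A)^-1 = (e_A)^2 * rho(e_A) with (e_A)^2 = +1 or -1, so the coefficient of e_A in the preimage is (e_A)^2 * tr(M rho(e_A))/4.
Nonzero projections over blades of grade <= 2: 1: (1)^2 = +1, tr(M 1) = - \frac{8}{3}, coefficient -\frac{2}{3}; \gamma_{4}: (\gamma_{4})^2 = -1, tr(M rho(\gamma_{4})) = 9, coefficient -\frac{9}{4}; \gamma_{23}: (\gamma_{23})^2 = -1, tr(M rho(\gamma_{23})) = - \frac{20}{3}, coefficient \frac{5}{3}; \gamma_{24}: (\gamma_{24})^2 = -1, tr(M rho(\gamma_{24})) = 18, coefficient -\frac{9}{2}. Every other blade of grade <= 2 projects to 0.
Answer: -\frac{2}{3} - \frac{9}{4} \gamma_{4} + \frac{5}{3} \gamma_{23} - \frac{9}{2} \gamma_{24}


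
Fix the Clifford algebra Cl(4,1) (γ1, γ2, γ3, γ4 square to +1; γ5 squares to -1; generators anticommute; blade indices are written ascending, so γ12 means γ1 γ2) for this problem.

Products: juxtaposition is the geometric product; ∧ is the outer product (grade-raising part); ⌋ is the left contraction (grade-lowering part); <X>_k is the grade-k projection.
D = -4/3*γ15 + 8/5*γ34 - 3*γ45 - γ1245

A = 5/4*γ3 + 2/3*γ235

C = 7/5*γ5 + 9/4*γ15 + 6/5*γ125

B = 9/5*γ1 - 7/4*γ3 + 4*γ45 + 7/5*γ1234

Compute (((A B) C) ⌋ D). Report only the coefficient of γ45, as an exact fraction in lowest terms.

step 1: -35/16 - 9/4*γ13 + 7/6*γ25 + 7/4*γ124 - 14/15*γ145 + 8/3*γ234 + 5*γ345 - 6/5*γ1235
step 2: 7/5*γ1 - 49/30*γ2 - 36/25*γ3 + 21/10*γ4 - 49/16*γ5 - 21/8*γ12 + 98/75*γ14 - 315/64*γ15 - 27/10*γ23 + 28/25*γ24 - 7*γ34 + 81/16*γ35 - 21/10*γ45 + 42/25*γ123 - 21/8*γ125 + 45/4*γ134 - 63/20*γ135 - 27/10*γ235 + 63/16*γ245 - 6*γ1234 + 49/20*γ1245 - 16/5*γ1345 + 56/15*γ2345 - 6*γ12345
step 3: 2121/80 + 385/48*γ1 - 84/25*γ3 + 8517/2000*γ4 - 49/6*γ5 + 21/10*γ12 + 28/25*γ15 + 315/64*γ24 - 98/75*γ25 - 21/8*γ45 + 49/16*γ124 - 21/10*γ125 - 49/30*γ145 - 7/5*γ245
Answer: -21/8


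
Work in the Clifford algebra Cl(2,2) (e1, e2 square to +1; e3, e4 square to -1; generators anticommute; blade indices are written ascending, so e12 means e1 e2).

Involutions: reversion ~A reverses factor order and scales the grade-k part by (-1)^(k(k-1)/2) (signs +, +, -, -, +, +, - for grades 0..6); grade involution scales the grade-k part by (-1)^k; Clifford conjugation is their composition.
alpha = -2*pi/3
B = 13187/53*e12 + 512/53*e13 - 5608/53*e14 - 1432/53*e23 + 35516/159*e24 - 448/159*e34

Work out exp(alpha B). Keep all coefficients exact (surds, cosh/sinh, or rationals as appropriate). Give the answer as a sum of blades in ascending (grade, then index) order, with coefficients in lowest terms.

B^2 term by term: the squares give (13187/53)^2*(e12)^2 + (512/53)^2*(e13)^2 + (-5608/53)^2*(e14)^2 + (-1432/53)^2*(e23)^2 + (35516/159)^2*(e24)^2 + (-448/159)^2*(e34)^2 = 173896969/2809*(-1) + 262144/2809*(+1) + 31449664/2809*(+1) + 2050624/2809*(+1) + 1261386256/25281*(+1) + 200704/25281*(-1) = -1 (each basis 2-blade squares to minus the product of its generators' squares); cross terms between blades sharing an index anticommute and cancel; the commuting (index-disjoint) pairs give grade-4 terms 2*c*c'*(blade product), which cancel blade by blade — e1234: -11815552/8427 - 36368384/8427 + 16061312/2809 = 0 — confirming B is simple. So B^2 = -1.
B^2 = -1 — B^2 < 0, so the exponential closes trigonometrically: l = 1, alpha*l = -2*pi/3, so exp(alpha B) = cos(-2*pi/3) + (sin(-2*pi/3)/1)*B = -1/2 + (-sqrt(3)/2)*B.
Answer: -1/2 - 13187*sqrt(3)/106*e12 - 256*sqrt(3)/53*e13 + 2804*sqrt(3)/53*e14 + 716*sqrt(3)/53*e23 - 17758*sqrt(3)/159*e24 + 224*sqrt(3)/159*e34


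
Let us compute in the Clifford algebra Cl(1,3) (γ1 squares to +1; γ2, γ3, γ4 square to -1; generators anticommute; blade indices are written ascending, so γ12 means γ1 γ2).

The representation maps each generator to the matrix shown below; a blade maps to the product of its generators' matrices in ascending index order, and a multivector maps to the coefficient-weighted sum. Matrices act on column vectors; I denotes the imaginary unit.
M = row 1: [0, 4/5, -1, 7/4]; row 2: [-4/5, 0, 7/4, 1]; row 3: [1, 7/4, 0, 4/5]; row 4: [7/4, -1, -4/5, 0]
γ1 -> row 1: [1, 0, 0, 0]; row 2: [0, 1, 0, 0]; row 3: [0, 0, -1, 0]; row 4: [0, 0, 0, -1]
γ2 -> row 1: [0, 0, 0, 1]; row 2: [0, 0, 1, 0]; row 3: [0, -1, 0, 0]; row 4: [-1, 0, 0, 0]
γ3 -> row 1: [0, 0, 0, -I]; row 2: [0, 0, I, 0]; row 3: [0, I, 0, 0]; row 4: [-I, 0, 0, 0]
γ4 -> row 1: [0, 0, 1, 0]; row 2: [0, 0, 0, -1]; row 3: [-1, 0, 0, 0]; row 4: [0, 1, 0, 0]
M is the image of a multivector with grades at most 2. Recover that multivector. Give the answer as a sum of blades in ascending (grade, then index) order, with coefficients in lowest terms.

Method: the blade images are trace-orthogonal — tr(rho(e_A) rho(e_B)^-1) = 4 if A = B and 0 otherwise — and rho(e_A)^-1 = (e_A)^2 * rho(e_A) with (e_A)^2 = +1 or -1, so the coefficient of e_A in the preimage is (e_A)^2 * tr(M rho(e_A))/4.
Nonzero projections over blades of grade <= 2: γ4: (γ4)^2 = -1, tr(M rho(γ4)) = 4, coefficient -1; γ12: (γ12)^2 = +1, tr(M rho(γ12)) = 7, coefficient 7/4; γ24: (γ24)^2 = -1, tr(M rho(γ24)) = -16/5, coefficient 4/5. Every other blade of grade <= 2 projects to 0.
Answer: -γ4 + 7/4*γ12 + 4/5*γ24


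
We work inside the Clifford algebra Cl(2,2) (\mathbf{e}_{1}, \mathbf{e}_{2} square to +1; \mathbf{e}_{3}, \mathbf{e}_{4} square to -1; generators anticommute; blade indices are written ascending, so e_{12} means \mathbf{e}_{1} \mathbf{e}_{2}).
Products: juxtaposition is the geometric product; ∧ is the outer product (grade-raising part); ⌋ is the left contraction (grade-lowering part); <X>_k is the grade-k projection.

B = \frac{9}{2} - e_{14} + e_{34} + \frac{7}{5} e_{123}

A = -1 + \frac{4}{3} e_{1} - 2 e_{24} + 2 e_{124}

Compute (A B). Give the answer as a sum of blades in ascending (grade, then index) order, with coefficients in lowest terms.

step 1: -\frac{9}{2} + 6 e_{1} + 2 e_{2} - \frac{4}{3} e_{4} - 2 e_{12} + e_{14} - \frac{2}{15} e_{23} - 9 e_{24} + \frac{9}{5} e_{34} + \frac{3}{5} e_{123} + 9 e_{124} - \frac{22}{15} e_{134}
Answer: -\frac{9}{2} + 6 e_{1} + 2 e_{2} - \frac{4}{3} e_{4} - 2 e_{12} + e_{14} - \frac{2}{15} e_{23} - 9 e_{24} + \frac{9}{5} e_{34} + \frac{3}{5} e_{123} + 9 e_{124} - \frac{22}{15} e_{134}


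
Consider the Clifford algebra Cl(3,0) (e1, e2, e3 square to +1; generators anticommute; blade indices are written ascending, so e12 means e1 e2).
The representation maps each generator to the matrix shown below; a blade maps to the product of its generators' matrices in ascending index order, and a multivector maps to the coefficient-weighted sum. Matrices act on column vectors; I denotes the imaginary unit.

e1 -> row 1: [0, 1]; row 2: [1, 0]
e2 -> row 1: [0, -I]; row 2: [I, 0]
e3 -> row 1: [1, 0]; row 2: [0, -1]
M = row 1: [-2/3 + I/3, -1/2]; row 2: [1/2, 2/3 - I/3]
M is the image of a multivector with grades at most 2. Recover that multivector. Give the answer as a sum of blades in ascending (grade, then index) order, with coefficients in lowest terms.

Method: 1, rho(e1), rho(e2), rho(e3) form a trace-orthogonal basis of the 2x2 complex matrices (tr(X Y) = 2 if X = Y, else 0), so M = m0*1 + m1*rho(e1) + m2*rho(e2) + m3*rho(e3) with m0 = tr(M)/2 = 0, m1 = tr(M rho(e1))/2 = 0, m2 = tr(M rho(e2))/2 = -I/2, m3 = tr(M rho(e3))/2 = -2/3 + I/3.
Multiplying table entries, the bivector images are rho(e12) = I*rho(e3), rho(e13) = -I*rho(e2), rho(e23) = I*rho(e1); with real blade coefficients the real parts of m0..m3 are the coefficients of 1, e1, e2, e3 and the imaginary parts give the bivectors (e23: Im m1, e13: -Im m2, e12: Im m3).
Answer: -2/3*e3 + 1/3*e12 + 1/2*e13


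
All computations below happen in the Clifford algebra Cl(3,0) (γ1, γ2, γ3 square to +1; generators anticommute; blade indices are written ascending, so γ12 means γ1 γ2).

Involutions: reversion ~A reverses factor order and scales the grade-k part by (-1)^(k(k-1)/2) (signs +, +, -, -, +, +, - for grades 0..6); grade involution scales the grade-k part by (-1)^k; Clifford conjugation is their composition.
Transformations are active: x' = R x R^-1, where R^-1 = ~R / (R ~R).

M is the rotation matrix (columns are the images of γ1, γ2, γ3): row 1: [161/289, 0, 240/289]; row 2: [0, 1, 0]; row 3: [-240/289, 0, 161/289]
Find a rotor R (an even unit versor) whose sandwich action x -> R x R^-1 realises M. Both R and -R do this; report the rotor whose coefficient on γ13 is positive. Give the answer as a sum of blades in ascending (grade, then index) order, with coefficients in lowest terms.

Method: write R = a + b12*γ12 + b13*γ13 + b23*γ23 with a^2 + b12^2 + b13^2 + b23^2 = 1 (so R^-1 = ~R). Expanding the columns R e_j ~R gives tr M = 4a^2 - 1 and, from the antisymmetric part, M21 - M12 = -4a*b12, M13 - M31 = 4a*b13, M32 - M23 = -4a*b23.
Here tr M = 611/289, so a^2 = (1 + tr M)/4 = 225/289 and a = ±15/17. Taking a = 15/17: M21 - M12 = 0, M13 - M31 = 480/289, M32 - M23 = 0, giving b12 = 0, b13 = 8/17, b23 = 0, i.e. R = 15/17 + 8/17*γ13.
Its γ13 coefficient is already positive.
Answer: 15/17 + 8/17*γ13. Note: both R and -R realise this M (trace 611/289); the covering map identifies them, and the γ13-coefficient sign is the tie-breaker.


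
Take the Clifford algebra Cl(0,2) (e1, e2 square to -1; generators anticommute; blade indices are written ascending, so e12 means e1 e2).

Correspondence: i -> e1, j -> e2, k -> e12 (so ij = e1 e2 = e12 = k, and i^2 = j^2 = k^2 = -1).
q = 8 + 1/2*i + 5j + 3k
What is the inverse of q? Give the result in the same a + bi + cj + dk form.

In blades: q = 8 + 1/2*e1 + 5*e2 + 3*e12.
With qbar = 8 - 1/2*e1 - 5*e2 - 3*e12 (scalar fixed, mapped units negated), q qbar = 393/4 (the sum of squared coefficients), so q^-1 = qbar / (393/4) = 32/393 - 2/393*e1 - 20/393*e2 - 4/131*e12; translating back:
Answer: 32/393 - 2/393*i - 20/393*j - 4/131*k


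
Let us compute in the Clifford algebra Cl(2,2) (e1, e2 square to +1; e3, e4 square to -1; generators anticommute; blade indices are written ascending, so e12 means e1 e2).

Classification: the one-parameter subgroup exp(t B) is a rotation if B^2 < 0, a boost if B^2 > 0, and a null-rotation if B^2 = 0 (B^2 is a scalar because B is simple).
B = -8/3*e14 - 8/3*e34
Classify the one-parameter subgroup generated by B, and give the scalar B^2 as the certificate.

B^2 term by term: the squares give (-8/3)^2*(e14)^2 + (-8/3)^2*(e34)^2 = 64/9*(+1) + 64/9*(-1) = 0 (each basis 2-blade squares to minus the product of its generators' squares); cross terms between blades sharing an index anticommute and cancel. So B^2 = 0.
Answer: null-rotation, certificate B^2 = 0. Note: conjugating B changes its blade decomposition but never the scalar B^2 = 0, whose sign settles the classification.


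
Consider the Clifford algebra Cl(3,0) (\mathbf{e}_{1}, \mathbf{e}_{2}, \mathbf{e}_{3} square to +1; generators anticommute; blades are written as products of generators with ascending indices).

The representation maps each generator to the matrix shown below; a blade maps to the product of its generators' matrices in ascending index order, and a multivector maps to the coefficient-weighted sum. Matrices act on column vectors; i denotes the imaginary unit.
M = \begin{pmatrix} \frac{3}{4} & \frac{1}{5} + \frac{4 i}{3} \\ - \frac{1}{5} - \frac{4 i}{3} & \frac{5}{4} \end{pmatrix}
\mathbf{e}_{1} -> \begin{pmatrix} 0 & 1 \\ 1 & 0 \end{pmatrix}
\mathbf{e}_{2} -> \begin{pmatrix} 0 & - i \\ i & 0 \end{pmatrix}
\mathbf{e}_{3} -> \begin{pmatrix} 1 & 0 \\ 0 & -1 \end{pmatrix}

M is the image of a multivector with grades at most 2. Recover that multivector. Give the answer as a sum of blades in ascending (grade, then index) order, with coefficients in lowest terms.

Method: 1, rho(e_{1}), rho(e_{2}), rho(e_{3}) form a trace-orthogonal basis of the 2x2 complex matrices (tr(X Y) = 2 if X = Y, else 0), so M = m0*1 + m1*rho(e_{1}) + m2*rho(e_{2}) + m3*rho(e_{3}) with m0 = tr(M)/2 = 1, m1 = tr(M rho(e_{1}))/2 = 0, m2 = tr(M rho(e_{2}))/2 = - \frac{4}{3} + \frac{i}{5}, m3 = tr(M rho(e_{3}))/2 = - \frac{1}{4}.
Multiplying table entries, the bivector images are rho(e_{1} e_{2}) = i*rho(e_{3}), rho(e_{1} e_{3}) = -i*rho(e_{2}), rho(e_{2} e_{3}) = i*rho(e_{1}); with real blade coefficients the real parts of m0..m3 are the coefficients of 1, e_{1}, e_{2}, e_{3} and the imaginary parts give the bivectors (e_{2} e_{3}: Im m1, e_{1} e_{3}: -Im m2, e_{1} e_{2}: Im m3).
Answer: 1 - \frac{4}{3} e_{2} - \frac{1}{4} e_{3} - \frac{1}{5} e_{1} e_{3}


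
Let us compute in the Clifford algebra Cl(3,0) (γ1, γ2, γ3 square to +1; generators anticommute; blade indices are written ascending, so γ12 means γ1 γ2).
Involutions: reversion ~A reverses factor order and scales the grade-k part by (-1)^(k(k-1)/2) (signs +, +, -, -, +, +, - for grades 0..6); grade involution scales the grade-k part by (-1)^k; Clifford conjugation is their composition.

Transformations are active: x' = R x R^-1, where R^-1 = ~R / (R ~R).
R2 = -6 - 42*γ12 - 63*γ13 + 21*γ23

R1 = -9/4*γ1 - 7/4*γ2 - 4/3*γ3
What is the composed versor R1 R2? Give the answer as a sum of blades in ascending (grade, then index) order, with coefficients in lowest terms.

Distribute over the terms of R1 (each basis-blade product reordered to ascending indices, repeated generators contracted through their squares):
(-9/4*γ1) R2 = 27/2*γ1 + 189/2*γ2 + 567/4*γ3 - 189/4*γ123
(-7/4*γ2) R2 = -147/2*γ1 + 21/2*γ2 - 147/4*γ3 - 441/4*γ123
(-4/3*γ3) R2 = -84*γ1 + 28*γ2 + 8*γ3 + 56*γ123
Summing the partial products and collecting blades:
Answer: -144*γ1 + 133*γ2 + 113*γ3 - 203/2*γ123


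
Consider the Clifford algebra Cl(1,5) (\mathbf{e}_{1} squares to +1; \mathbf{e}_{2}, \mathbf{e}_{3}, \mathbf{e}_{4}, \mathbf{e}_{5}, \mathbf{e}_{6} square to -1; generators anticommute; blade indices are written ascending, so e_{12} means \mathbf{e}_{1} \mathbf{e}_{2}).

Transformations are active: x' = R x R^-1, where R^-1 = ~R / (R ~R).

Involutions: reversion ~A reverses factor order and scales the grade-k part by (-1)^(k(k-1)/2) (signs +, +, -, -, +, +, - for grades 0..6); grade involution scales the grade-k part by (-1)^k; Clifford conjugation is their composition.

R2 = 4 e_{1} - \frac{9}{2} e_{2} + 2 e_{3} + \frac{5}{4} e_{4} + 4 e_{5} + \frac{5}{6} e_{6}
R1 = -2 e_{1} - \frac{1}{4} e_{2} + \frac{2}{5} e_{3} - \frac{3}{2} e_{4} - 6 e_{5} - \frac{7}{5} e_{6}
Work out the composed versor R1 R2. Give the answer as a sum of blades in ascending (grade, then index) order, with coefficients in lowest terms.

Distribute over the terms of R1 (each basis-blade product reordered to ascending indices, repeated generators contracted through their squares):
(-2 e_{1}) R2 = -8 + 9 e_{12} - 4 e_{13} - \frac{5}{2} e_{14} - 8 e_{15} - \frac{5}{3} e_{16}
(-\frac{1}{4} e_{2}) R2 = -\frac{9}{8} + e_{12} - \frac{1}{2} e_{23} - \frac{5}{16} e_{24} - e_{25} - \frac{5}{24} e_{26}
(\frac{2}{5} e_{3}) R2 = -\frac{4}{5} - \frac{8}{5} e_{13} + \frac{9}{5} e_{23} + \frac{1}{2} e_{34} + \frac{8}{5} e_{35} + \frac{1}{3} e_{36}
(-\frac{3}{2} e_{4}) R2 = \frac{15}{8} + 6 e_{14} - \frac{27}{4} e_{24} + 3 e_{34} - 6 e_{45} - \frac{5}{4} e_{46}
(-6 e_{5}) R2 = 24 + 24 e_{15} - 27 e_{25} + 12 e_{35} + \frac{15}{2} e_{45} - 5 e_{56}
(-\frac{7}{5} e_{6}) R2 = \frac{7}{6} + \frac{28}{5} e_{16} - \frac{63}{10} e_{26} + \frac{14}{5} e_{36} + \frac{7}{4} e_{46} + \frac{28}{5} e_{56}
Summing the partial products and collecting blades:
Answer: \frac{1027}{60} + 10 e_{12} - \frac{28}{5} e_{13} + \frac{7}{2} e_{14} + 16 e_{15} + \frac{59}{15} e_{16} + \frac{13}{10} e_{23} - \frac{113}{16} e_{24} - 28 e_{25} - \frac{781}{120} e_{26} + \frac{7}{2} e_{34} + \frac{68}{5} e_{35} + \frac{47}{15} e_{36} + \frac{3}{2} e_{45} + \frac{1}{2} e_{46} + \frac{3}{5} e_{56}


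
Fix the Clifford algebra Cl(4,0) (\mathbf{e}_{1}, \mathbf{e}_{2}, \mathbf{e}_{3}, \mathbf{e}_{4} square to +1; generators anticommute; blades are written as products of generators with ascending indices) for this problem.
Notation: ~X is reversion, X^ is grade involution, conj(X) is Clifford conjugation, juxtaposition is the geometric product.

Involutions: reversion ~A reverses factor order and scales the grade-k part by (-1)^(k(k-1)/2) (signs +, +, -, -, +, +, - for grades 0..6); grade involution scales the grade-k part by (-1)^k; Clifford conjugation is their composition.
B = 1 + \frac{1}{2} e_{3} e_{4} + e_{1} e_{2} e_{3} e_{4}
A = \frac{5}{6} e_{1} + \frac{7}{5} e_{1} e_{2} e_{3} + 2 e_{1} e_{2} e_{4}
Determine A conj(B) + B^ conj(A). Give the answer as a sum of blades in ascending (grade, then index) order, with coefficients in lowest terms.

first term: \frac{5}{6} e_{1} + 2 e_{3} - \frac{7}{5} e_{4} + \frac{12}{5} e_{1} e_{2} e_{3} + \frac{13}{10} e_{1} e_{2} e_{4} - \frac{5}{12} e_{1} e_{3} e_{4} + \frac{5}{6} e_{2} e_{3} e_{4}
second term: -\frac{5}{6} e_{1} - 2 e_{3} + \frac{7}{5} e_{4} + \frac{12}{5} e_{1} e_{2} e_{3} + \frac{13}{10} e_{1} e_{2} e_{4} - \frac{5}{12} e_{1} e_{3} e_{4} + \frac{5}{6} e_{2} e_{3} e_{4}
Answer: \frac{24}{5} e_{1} e_{2} e_{3} + \frac{13}{5} e_{1} e_{2} e_{4} - \frac{5}{6} e_{1} e_{3} e_{4} + \frac{5}{3} e_{2} e_{3} e_{4}


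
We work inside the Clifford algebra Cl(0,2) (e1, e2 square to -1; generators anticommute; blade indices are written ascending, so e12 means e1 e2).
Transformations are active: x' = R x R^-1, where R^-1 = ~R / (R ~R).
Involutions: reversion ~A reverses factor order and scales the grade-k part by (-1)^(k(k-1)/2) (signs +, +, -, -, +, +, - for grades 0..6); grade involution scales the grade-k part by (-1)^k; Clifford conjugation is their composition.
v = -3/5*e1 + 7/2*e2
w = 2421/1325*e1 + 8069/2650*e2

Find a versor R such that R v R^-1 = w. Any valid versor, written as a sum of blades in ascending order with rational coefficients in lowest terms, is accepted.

Reasoning: v^2 = w^2 = -1261/100 since conjugation preserves the quadratic form; R = v + w = 1626/1325*e1 + 8672/1325*e2 is then valid when invertible, keeping its own part and reversing (v - w)/2.
Answer: 1626/1325*e1 + 8672/1325*e2


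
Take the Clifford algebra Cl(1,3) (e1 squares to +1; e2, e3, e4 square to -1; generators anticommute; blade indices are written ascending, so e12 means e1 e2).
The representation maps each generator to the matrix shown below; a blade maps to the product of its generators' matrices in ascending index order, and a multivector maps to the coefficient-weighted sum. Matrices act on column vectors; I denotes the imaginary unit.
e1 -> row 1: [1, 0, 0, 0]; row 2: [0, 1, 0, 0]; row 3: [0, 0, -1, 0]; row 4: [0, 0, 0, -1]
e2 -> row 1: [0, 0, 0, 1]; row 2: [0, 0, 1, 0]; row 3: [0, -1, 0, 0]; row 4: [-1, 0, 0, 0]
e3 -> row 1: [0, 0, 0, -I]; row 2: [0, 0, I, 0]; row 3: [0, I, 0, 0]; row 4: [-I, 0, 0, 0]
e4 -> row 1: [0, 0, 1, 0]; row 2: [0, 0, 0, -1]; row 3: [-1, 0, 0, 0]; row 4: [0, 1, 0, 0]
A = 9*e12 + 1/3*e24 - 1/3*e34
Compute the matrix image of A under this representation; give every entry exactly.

Bivector images (products of the table entries): rho(e12) = rho(e1)rho(e2) = row 1: [0, 0, 0, 1]; row 2: [0, 0, 1, 0]; row 3: [0, 1, 0, 0]; row 4: [1, 0, 0, 0]; rho(e24) = rho(e2)rho(e4) = row 1: [0, 1, 0, 0]; row 2: [-1, 0, 0, 0]; row 3: [0, 0, 0, 1]; row 4: [0, 0, -1, 0]; rho(e34) = rho(e3)rho(e4) = row 1: [0, -I, 0, 0]; row 2: [-I, 0, 0, 0]; row 3: [0, 0, 0, -I]; row 4: [0, 0, -I, 0].
M = (9)*rho(e12) + (1/3)*rho(e24) + (-1/3)*rho(e34), summed entrywise:
Answer: row 1: [0, 1/3 + I/3, 0, 9]; row 2: [-1/3 + I/3, 0, 9, 0]; row 3: [0, 9, 0, 1/3 + I/3]; row 4: [9, 0, -1/3 + I/3, 0]


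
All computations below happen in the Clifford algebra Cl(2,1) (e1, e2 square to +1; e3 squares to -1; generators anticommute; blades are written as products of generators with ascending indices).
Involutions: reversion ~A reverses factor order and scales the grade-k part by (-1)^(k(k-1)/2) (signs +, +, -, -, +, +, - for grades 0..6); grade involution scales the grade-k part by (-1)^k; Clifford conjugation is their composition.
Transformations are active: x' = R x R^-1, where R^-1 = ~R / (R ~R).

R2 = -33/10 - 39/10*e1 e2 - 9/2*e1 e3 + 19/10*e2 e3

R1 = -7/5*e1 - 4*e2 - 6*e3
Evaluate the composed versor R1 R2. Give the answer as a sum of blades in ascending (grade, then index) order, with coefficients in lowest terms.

Distribute over the terms of R1 (each basis-blade product reordered to ascending indices, repeated generators contracted through their squares):
(-7/5*e1) R2 = 231/50*e1 + 273/50*e2 + 63/10*e3 - 133/50*e1 e2 e3
(-4*e2) R2 = -78/5*e1 + 66/5*e2 - 38/5*e3 - 18*e1 e2 e3
(-6*e3) R2 = 27*e1 - 57/5*e2 + 99/5*e3 + 117/5*e1 e2 e3
Summing the partial products and collecting blades:
Answer: 801/50*e1 + 363/50*e2 + 37/2*e3 + 137/50*e1 e2 e3


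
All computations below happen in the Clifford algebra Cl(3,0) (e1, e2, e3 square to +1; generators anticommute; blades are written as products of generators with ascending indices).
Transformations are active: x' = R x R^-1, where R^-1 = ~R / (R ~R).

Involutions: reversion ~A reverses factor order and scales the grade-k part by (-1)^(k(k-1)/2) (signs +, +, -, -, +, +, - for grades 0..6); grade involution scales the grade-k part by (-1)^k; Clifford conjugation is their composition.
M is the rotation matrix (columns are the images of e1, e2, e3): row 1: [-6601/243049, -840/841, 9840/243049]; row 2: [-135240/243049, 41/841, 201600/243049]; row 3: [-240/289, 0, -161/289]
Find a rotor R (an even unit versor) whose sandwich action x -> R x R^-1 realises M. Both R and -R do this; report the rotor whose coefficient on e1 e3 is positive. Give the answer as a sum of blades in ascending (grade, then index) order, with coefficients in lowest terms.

Method: write R = a + b12*e1 e2 + b13*e1 e3 + b23*e2 e3 with a^2 + b12^2 + b13^2 + b23^2 = 1 (so R^-1 = ~R). Expanding the columns R e_j ~R gives tr M = 4a^2 - 1 and, from the antisymmetric part, M21 - M12 = -4a*b12, M13 - M31 = 4a*b13, M32 - M23 = -4a*b23.
Here tr M = -130153/243049, so a^2 = (1 + tr M)/4 = 28224/243049 and a = ±168/493. Taking a = 168/493: M21 - M12 = 107520/243049, M13 - M31 = 211680/243049, M32 - M23 = -201600/243049, giving b12 = -160/493, b13 = 315/493, b23 = 300/493, i.e. R = 168/493 - 160/493*e1 e2 + 315/493*e1 e3 + 300/493*e2 e3.
Its e1 e3 coefficient is already positive.
Answer: 168/493 - 160/493*e1 e2 + 315/493*e1 e3 + 300/493*e2 e3. Uniqueness: Spin(3) -> SO(3) maps R and -R to the same rotation of trace -130153/243049; fixing the sign of the e1 e3 coefficient removes the ambiguity.


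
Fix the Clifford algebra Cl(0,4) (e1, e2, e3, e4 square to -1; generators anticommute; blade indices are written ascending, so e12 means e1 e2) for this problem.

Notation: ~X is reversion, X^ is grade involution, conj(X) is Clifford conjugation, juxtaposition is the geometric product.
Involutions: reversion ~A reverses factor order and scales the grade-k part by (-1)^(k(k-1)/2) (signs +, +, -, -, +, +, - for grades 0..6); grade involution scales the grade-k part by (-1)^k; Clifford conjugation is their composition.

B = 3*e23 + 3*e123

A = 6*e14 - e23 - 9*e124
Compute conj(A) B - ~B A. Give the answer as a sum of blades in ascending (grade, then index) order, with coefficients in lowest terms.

first term: -3 - 3*e1 - 27*e34 + 27*e134 - 18*e234 - 18*e1234
second term: -3 - 3*e1 - 27*e34 + 27*e134 + 18*e234 - 18*e1234
Answer: -36*e234


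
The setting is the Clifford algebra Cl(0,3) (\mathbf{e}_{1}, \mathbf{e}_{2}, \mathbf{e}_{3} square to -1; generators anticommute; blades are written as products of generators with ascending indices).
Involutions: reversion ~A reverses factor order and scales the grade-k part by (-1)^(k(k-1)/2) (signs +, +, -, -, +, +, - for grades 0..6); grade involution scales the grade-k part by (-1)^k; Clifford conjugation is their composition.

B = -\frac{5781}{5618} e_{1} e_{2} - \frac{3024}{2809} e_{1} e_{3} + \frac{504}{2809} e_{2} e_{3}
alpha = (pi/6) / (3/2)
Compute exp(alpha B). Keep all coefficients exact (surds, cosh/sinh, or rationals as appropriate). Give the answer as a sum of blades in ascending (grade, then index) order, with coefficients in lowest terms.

B^2 term by term: the squares give (-\frac{5781}{5618})^2*(e_{1} e_{2})^2 + (-\frac{3024}{2809})^2*(e_{1} e_{3})^2 + (\frac{504}{2809})^2*(e_{2} e_{3})^2 = \frac{33419961}{31561924}*(-1) + \frac{9144576}{7890481}*(-1) + \frac{254016}{7890481}*(-1) = -\frac{9}{4} (each basis 2-blade squares to minus the product of its generators' squares); cross terms between blades sharing an index anticommute and cancel. So B^2 = -\frac{9}{4}.
B^2 = -\frac{9}{4} — B^2 < 0, so the exponential closes trigonometrically: l = \frac{3}{2}, alpha*l = \frac{\pi}{6}, so exp(alpha B) = cos(\frac{\pi}{6}) + (sin(\frac{\pi}{6})/(\frac{3}{2}))*B = \frac{\sqrt{3}}{2} + (\frac{1}{3})*B.
Answer: \frac{\sqrt{3}}{2} - \frac{1927}{5618} e_{1} e_{2} - \frac{1008}{2809} e_{1} e_{3} + \frac{168}{2809} e_{2} e_{3}


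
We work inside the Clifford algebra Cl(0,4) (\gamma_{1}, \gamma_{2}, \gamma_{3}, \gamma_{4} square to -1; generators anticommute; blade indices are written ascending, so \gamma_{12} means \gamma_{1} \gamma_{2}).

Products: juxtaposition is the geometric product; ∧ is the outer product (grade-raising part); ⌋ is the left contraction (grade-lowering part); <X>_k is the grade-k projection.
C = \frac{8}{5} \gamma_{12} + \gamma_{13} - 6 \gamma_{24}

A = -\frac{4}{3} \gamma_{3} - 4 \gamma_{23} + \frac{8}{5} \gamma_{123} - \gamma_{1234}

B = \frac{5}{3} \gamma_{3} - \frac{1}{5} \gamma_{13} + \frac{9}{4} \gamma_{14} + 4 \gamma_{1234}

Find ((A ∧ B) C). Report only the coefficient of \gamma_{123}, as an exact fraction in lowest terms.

step 1: 3 \gamma_{134} - 9 \gamma_{1234}
step 2: -3 \gamma_{4} + 54 \gamma_{13} - 9 \gamma_{24} + \frac{72}{5} \gamma_{34} + 18 \gamma_{123} - \frac{24}{5} \gamma_{234}
Answer: 18


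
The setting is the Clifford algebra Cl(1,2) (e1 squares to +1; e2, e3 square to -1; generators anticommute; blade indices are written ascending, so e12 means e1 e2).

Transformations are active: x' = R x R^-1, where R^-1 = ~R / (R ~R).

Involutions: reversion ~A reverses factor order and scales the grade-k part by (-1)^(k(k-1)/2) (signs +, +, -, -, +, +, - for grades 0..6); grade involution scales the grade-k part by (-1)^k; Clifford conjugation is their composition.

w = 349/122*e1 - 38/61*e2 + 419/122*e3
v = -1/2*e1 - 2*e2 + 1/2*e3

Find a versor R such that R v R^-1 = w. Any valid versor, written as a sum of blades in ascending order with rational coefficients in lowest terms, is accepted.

A norm check does it: q(v) = q(w) = -4, hence R = v + w = 144/61*e1 - 160/61*e2 + 240/61*e3 realises the map — parallel part kept, (v - w)/2 negated, v carried to w.
Answer: 144/61*e1 - 160/61*e2 + 240/61*e3


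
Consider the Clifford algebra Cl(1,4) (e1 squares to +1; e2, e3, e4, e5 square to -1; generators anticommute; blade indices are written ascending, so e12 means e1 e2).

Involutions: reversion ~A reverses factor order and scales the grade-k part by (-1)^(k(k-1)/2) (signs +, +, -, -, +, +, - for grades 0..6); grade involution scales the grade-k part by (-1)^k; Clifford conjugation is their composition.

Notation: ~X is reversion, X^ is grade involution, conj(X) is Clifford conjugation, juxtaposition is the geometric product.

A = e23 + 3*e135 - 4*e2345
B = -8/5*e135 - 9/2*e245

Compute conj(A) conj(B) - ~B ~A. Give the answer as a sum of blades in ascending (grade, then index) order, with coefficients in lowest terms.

first term: 24/5 - 18*e3 + 32/5*e124 - 8/5*e125 + 9/2*e345 - 27/2*e1234
second term: 24/5 - 18*e3 - 32/5*e124 - 8/5*e125 + 9/2*e345 - 27/2*e1234
Answer: 64/5*e124


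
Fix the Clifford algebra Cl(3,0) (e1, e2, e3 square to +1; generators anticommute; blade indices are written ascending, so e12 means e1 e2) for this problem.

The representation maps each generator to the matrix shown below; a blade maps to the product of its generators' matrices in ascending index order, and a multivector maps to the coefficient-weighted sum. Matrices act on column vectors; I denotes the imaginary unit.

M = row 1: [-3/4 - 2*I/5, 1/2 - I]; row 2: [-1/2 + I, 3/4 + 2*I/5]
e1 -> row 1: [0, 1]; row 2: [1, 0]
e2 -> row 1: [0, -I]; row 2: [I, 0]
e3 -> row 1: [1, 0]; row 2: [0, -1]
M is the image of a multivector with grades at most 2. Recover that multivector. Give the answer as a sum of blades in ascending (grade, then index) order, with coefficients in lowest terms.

Method: 1, rho(e1), rho(e2), rho(e3) form a trace-orthogonal basis of the 2x2 complex matrices (tr(X Y) = 2 if X = Y, else 0), so M = m0*1 + m1*rho(e1) + m2*rho(e2) + m3*rho(e3) with m0 = tr(M)/2 = 0, m1 = tr(M rho(e1))/2 = 0, m2 = tr(M rho(e2))/2 = 1 + I/2, m3 = tr(M rho(e3))/2 = -3/4 - 2*I/5.
Multiplying table entries, the bivector images are rho(e12) = I*rho(e3), rho(e13) = -I*rho(e2), rho(e23) = I*rho(e1); with real blade coefficients the real parts of m0..m3 are the coefficients of 1, e1, e2, e3 and the imaginary parts give the bivectors (e23: Im m1, e13: -Im m2, e12: Im m3).
Answer: e2 - 3/4*e3 - 2/5*e12 - 1/2*e13


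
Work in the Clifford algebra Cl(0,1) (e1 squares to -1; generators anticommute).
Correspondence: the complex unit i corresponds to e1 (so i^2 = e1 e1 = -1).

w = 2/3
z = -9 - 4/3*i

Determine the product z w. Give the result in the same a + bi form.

In blades: z = -9 - 4/3*e1, w = 2/3.
Distribute z over w term by term (generator squares from the signature, products reordered to ascending indices): (-9)*w = -6; (-4/3*e1)*w = -8/9*e1.
Sum: -6 - 8/9*e1; translating back through the correspondence:
Answer: -6 - 8/9*i


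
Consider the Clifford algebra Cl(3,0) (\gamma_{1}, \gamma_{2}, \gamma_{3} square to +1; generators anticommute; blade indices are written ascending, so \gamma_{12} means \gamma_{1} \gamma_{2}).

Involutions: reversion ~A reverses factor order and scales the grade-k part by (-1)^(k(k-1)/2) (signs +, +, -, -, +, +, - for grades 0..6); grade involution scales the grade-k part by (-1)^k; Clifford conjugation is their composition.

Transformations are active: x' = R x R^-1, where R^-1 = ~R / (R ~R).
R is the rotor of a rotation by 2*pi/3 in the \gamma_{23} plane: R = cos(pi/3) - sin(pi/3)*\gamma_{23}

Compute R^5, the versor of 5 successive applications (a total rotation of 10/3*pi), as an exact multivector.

Rotor phase runs at HALF the rotation angle; powers of one rotor simply add phase, so after 5 steps in \gamma_{23} the phase is 5*pi/3 = \frac{5 \pi}{3} and R^5 = cos(\frac{5 \pi}{3}) - sin(\frac{5 \pi}{3})*\gamma_{23}.
cos(\frac{5 \pi}{3}) = \frac{1}{2} and sin(\frac{5 \pi}{3}) = - \frac{\sqrt{3}}{2}, so R^5 = \frac{1}{2} + \frac{\sqrt{3}}{2} \gamma_{23}. The net rotation is 4/3*pi (after discarding 1 full turn, each of which contributes a factor -1 to the rotor); the rotor keeps the half-angle phase exactly.
Answer: \frac{1}{2} + \frac{\sqrt{3}}{2} \gamma_{23}


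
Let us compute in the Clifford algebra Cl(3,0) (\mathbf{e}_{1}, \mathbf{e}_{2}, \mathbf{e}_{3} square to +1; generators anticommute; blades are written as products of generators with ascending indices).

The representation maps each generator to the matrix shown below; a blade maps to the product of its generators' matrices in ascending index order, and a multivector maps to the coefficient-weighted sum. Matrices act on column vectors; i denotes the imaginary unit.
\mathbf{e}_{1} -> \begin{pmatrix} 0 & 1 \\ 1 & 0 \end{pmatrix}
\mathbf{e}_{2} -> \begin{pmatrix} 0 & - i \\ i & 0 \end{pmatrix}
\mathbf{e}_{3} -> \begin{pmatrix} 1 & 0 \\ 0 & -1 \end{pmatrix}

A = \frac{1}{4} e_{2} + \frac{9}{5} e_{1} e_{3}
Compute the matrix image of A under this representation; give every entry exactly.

Bivector images (products of the table entries): rho(e_{1} e_{3}) = rho(\mathbf{e}_{1})rho(\mathbf{e}_{3}) = \begin{pmatrix} 0 & -1 \\ 1 & 0 \end{pmatrix}.
M = (\frac{1}{4})*rho(e_{2}) + (\frac{9}{5})*rho(e_{1} e_{3}), summed entrywise:
Answer: \begin{pmatrix} 0 & - \frac{9}{5} - \frac{i}{4} \\ \frac{9}{5} + \frac{i}{4} & 0 \end{pmatrix}
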